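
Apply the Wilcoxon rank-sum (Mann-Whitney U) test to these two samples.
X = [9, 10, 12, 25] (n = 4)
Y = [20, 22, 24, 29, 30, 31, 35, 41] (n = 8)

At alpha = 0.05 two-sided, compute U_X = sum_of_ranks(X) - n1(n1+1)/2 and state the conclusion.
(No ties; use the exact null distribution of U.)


Step 1: Combine and sort all 12 observations; assign midranks.
sorted (value, group): (9,X), (10,X), (12,X), (20,Y), (22,Y), (24,Y), (25,X), (29,Y), (30,Y), (31,Y), (35,Y), (41,Y)
ranks: 9->1, 10->2, 12->3, 20->4, 22->5, 24->6, 25->7, 29->8, 30->9, 31->10, 35->11, 41->12
Step 2: Rank sum for X: R1 = 1 + 2 + 3 + 7 = 13.
Step 3: U_X = R1 - n1(n1+1)/2 = 13 - 4*5/2 = 13 - 10 = 3.
       U_Y = n1*n2 - U_X = 32 - 3 = 29.
Step 4: No ties, so the exact null distribution of U (based on enumerating the C(12,4) = 495 equally likely rank assignments) gives the two-sided p-value.
Step 5: p-value = 0.028283; compare to alpha = 0.05. reject H0.

U_X = 3, p = 0.028283, reject H0 at alpha = 0.05.


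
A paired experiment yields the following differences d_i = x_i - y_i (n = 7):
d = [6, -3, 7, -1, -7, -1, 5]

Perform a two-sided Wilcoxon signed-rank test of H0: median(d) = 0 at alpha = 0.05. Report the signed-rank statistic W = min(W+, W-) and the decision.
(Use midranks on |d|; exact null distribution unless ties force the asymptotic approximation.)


Step 1: Drop any zero differences (none here) and take |d_i|.
|d| = [6, 3, 7, 1, 7, 1, 5]
Step 2: Midrank |d_i| (ties get averaged ranks).
ranks: |6|->5, |3|->3, |7|->6.5, |1|->1.5, |7|->6.5, |1|->1.5, |5|->4
Step 3: Attach original signs; sum ranks with positive sign and with negative sign.
W+ = 5 + 6.5 + 4 = 15.5
W- = 3 + 1.5 + 6.5 + 1.5 = 12.5
(Check: W+ + W- = 28 should equal n(n+1)/2 = 28.)
Step 4: Test statistic W = min(W+, W-) = 12.5.
Step 5: Ties in |d|, so use the tie-corrected normal approximation.
        E[W] = n(n+1)/4 = 7*8/4 = 14.
        Tie groups: |d|=1 (t=2), |d|=7 (t=2); sum(t^3 - t) = 12.
        Var[W] = n(n+1)(2n+1)/24 - sum(t^3-t)/48 = 840/24 - 12/48 = 34.75.
        z = (W - E[W]) / sqrt(Var[W]) = (12.5 - 14) / 5.8949 = -0.2545.
        Two-sided p = 2*Phi(z) = 0.799143.
Step 6: alpha = 0.05. fail to reject H0.

W+ = 15.5, W- = 12.5, W = min = 12.5, p = 0.799143, fail to reject H0.


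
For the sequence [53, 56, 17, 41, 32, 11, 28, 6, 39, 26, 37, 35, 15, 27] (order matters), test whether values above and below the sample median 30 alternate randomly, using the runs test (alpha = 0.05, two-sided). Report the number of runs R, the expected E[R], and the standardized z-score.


Step 1: Compute median = 30; label A = above, B = below.
Labels in order: AABAABBBABAABB  (n_A = 7, n_B = 7)
Step 2: Count runs R = 8.
Step 3: Under H0 (random ordering), E[R] = 2*n_A*n_B/(n_A+n_B) + 1 = 2*7*7/14 + 1 = 8.0000.
        Var[R] = 2*n_A*n_B*(2*n_A*n_B - n_A - n_B) / ((n_A+n_B)^2 * (n_A+n_B-1)) = 8232/2548 = 3.2308.
        SD[R] = 1.7974.
Step 4: R = E[R], so z = 0 with no continuity correction.
Step 5: Two-sided p-value via normal approximation = 2*(1 - Phi(|z|)) = 1.000000.
Step 6: alpha = 0.05. fail to reject H0.

R = 8, z = 0.0000, p = 1.000000, fail to reject H0.


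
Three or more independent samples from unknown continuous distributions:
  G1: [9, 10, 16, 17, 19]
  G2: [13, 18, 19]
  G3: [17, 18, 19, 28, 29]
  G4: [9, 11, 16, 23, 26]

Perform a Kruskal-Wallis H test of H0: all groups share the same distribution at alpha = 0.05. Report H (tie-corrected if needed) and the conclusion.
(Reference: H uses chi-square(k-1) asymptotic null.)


Step 1: Combine all N = 18 observations and assign midranks.
sorted (value, group, rank): (9,G1,1.5), (9,G4,1.5), (10,G1,3), (11,G4,4), (13,G2,5), (16,G1,6.5), (16,G4,6.5), (17,G1,8.5), (17,G3,8.5), (18,G2,10.5), (18,G3,10.5), (19,G1,13), (19,G2,13), (19,G3,13), (23,G4,15), (26,G4,16), (28,G3,17), (29,G3,18)
Step 2: Sum ranks within each group.
R_1 = 32.5 (n_1 = 5)
R_2 = 28.5 (n_2 = 3)
R_3 = 67 (n_3 = 5)
R_4 = 43 (n_4 = 5)
Step 3: H = 12/(N(N+1)) * sum(R_i^2/n_i) - 3(N+1)
     = 12/(18*19) * (32.5^2/5 + 28.5^2/3 + 67^2/5 + 43^2/5) - 3*19
     = 0.035088 * 1749.6 - 57
     = 4.389474.
Step 4: Ties present; correction factor C = 1 - 48/(18^3 - 18) = 0.991744. Corrected H = 4.389474 / 0.991744 = 4.426015.
Step 5: Under H0, H ~ chi^2(3); p-value = 0.218985.
Step 6: alpha = 0.05. fail to reject H0.

H = 4.4260, df = 3, p = 0.218985, fail to reject H0.


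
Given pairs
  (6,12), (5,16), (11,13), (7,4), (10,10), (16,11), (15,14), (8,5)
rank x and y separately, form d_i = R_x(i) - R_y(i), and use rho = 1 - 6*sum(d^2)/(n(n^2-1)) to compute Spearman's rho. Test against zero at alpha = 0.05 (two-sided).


Step 1: Rank x and y separately (midranks; no ties here).
rank(x): 6->2, 5->1, 11->6, 7->3, 10->5, 16->8, 15->7, 8->4
rank(y): 12->5, 16->8, 13->6, 4->1, 10->3, 11->4, 14->7, 5->2
Step 2: d_i = R_x(i) - R_y(i); compute d_i^2.
  (2-5)^2=9, (1-8)^2=49, (6-6)^2=0, (3-1)^2=4, (5-3)^2=4, (8-4)^2=16, (7-7)^2=0, (4-2)^2=4
sum(d^2) = 86.
Step 3: rho = 1 - 6*86 / (8*(8^2 - 1)) = 1 - 516/504 = -0.023810.
Step 4: Under H0, t = rho * sqrt((n-2)/(1-rho^2)) = -0.0583 ~ t(6).
Step 5: Two-sided p-value from the t-distribution with 6 df = 0.955374.
Step 6: alpha = 0.05. fail to reject H0.

rho = -0.0238, p = 0.955374, fail to reject H0 at alpha = 0.05.


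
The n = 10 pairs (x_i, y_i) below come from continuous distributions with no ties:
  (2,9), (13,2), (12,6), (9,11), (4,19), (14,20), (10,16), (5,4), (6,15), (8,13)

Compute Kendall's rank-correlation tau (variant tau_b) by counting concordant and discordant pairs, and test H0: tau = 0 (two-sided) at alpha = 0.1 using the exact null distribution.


Step 1: Enumerate the 45 unordered pairs (i,j) with i<j and classify each by sign(x_j-x_i) * sign(y_j-y_i).
  (1,2):dx=+11,dy=-7->D; (1,3):dx=+10,dy=-3->D; (1,4):dx=+7,dy=+2->C; (1,5):dx=+2,dy=+10->C
  (1,6):dx=+12,dy=+11->C; (1,7):dx=+8,dy=+7->C; (1,8):dx=+3,dy=-5->D; (1,9):dx=+4,dy=+6->C
  (1,10):dx=+6,dy=+4->C; (2,3):dx=-1,dy=+4->D; (2,4):dx=-4,dy=+9->D; (2,5):dx=-9,dy=+17->D
  (2,6):dx=+1,dy=+18->C; (2,7):dx=-3,dy=+14->D; (2,8):dx=-8,dy=+2->D; (2,9):dx=-7,dy=+13->D
  (2,10):dx=-5,dy=+11->D; (3,4):dx=-3,dy=+5->D; (3,5):dx=-8,dy=+13->D; (3,6):dx=+2,dy=+14->C
  (3,7):dx=-2,dy=+10->D; (3,8):dx=-7,dy=-2->C; (3,9):dx=-6,dy=+9->D; (3,10):dx=-4,dy=+7->D
  (4,5):dx=-5,dy=+8->D; (4,6):dx=+5,dy=+9->C; (4,7):dx=+1,dy=+5->C; (4,8):dx=-4,dy=-7->C
  (4,9):dx=-3,dy=+4->D; (4,10):dx=-1,dy=+2->D; (5,6):dx=+10,dy=+1->C; (5,7):dx=+6,dy=-3->D
  (5,8):dx=+1,dy=-15->D; (5,9):dx=+2,dy=-4->D; (5,10):dx=+4,dy=-6->D; (6,7):dx=-4,dy=-4->C
  (6,8):dx=-9,dy=-16->C; (6,9):dx=-8,dy=-5->C; (6,10):dx=-6,dy=-7->C; (7,8):dx=-5,dy=-12->C
  (7,9):dx=-4,dy=-1->C; (7,10):dx=-2,dy=-3->C; (8,9):dx=+1,dy=+11->C; (8,10):dx=+3,dy=+9->C
  (9,10):dx=+2,dy=-2->D
Step 2: C = 22, D = 23, total pairs = 45.
Step 3: tau = (C - D)/(n(n-1)/2) = (22 - 23)/45 = -0.022222.
Step 4: Exact two-sided p-value (enumerate n! = 3628800 permutations of y under H0): p = 1.000000.
Step 5: alpha = 0.1. fail to reject H0.

tau_b = -0.0222 (C=22, D=23), p = 1.000000, fail to reject H0.


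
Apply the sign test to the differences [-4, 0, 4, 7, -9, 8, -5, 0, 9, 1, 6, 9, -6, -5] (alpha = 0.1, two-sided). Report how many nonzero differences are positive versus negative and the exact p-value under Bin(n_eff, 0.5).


Step 1: Discard zero differences. Original n = 14; n_eff = number of nonzero differences = 12.
Nonzero differences (with sign): -4, +4, +7, -9, +8, -5, +9, +1, +6, +9, -6, -5
Step 2: Count signs: positive = 7, negative = 5.
Step 3: Under H0: P(positive) = 0.5, so the number of positives S ~ Bin(12, 0.5).
Step 4: Two-sided exact p-value = sum of Bin(12,0.5) probabilities at or below the observed probability = 0.774414.
Step 5: alpha = 0.1. fail to reject H0.

n_eff = 12, pos = 7, neg = 5, p = 0.774414, fail to reject H0.


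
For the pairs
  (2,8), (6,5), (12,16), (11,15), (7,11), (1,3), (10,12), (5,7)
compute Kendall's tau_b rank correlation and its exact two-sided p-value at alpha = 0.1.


Step 1: Enumerate the 28 unordered pairs (i,j) with i<j and classify each by sign(x_j-x_i) * sign(y_j-y_i).
  (1,2):dx=+4,dy=-3->D; (1,3):dx=+10,dy=+8->C; (1,4):dx=+9,dy=+7->C; (1,5):dx=+5,dy=+3->C
  (1,6):dx=-1,dy=-5->C; (1,7):dx=+8,dy=+4->C; (1,8):dx=+3,dy=-1->D; (2,3):dx=+6,dy=+11->C
  (2,4):dx=+5,dy=+10->C; (2,5):dx=+1,dy=+6->C; (2,6):dx=-5,dy=-2->C; (2,7):dx=+4,dy=+7->C
  (2,8):dx=-1,dy=+2->D; (3,4):dx=-1,dy=-1->C; (3,5):dx=-5,dy=-5->C; (3,6):dx=-11,dy=-13->C
  (3,7):dx=-2,dy=-4->C; (3,8):dx=-7,dy=-9->C; (4,5):dx=-4,dy=-4->C; (4,6):dx=-10,dy=-12->C
  (4,7):dx=-1,dy=-3->C; (4,8):dx=-6,dy=-8->C; (5,6):dx=-6,dy=-8->C; (5,7):dx=+3,dy=+1->C
  (5,8):dx=-2,dy=-4->C; (6,7):dx=+9,dy=+9->C; (6,8):dx=+4,dy=+4->C; (7,8):dx=-5,dy=-5->C
Step 2: C = 25, D = 3, total pairs = 28.
Step 3: tau = (C - D)/(n(n-1)/2) = (25 - 3)/28 = 0.785714.
Step 4: Exact two-sided p-value (enumerate n! = 40320 permutations of y under H0): p = 0.005506.
Step 5: alpha = 0.1. reject H0.

tau_b = 0.7857 (C=25, D=3), p = 0.005506, reject H0.


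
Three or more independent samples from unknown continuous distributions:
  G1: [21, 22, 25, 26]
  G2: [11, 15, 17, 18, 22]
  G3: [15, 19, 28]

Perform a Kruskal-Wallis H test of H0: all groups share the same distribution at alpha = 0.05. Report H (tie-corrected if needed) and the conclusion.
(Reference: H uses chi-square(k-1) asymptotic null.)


Step 1: Combine all N = 12 observations and assign midranks.
sorted (value, group, rank): (11,G2,1), (15,G2,2.5), (15,G3,2.5), (17,G2,4), (18,G2,5), (19,G3,6), (21,G1,7), (22,G1,8.5), (22,G2,8.5), (25,G1,10), (26,G1,11), (28,G3,12)
Step 2: Sum ranks within each group.
R_1 = 36.5 (n_1 = 4)
R_2 = 21 (n_2 = 5)
R_3 = 20.5 (n_3 = 3)
Step 3: H = 12/(N(N+1)) * sum(R_i^2/n_i) - 3(N+1)
     = 12/(12*13) * (36.5^2/4 + 21^2/5 + 20.5^2/3) - 3*13
     = 0.076923 * 561.346 - 39
     = 4.180449.
Step 4: Ties present; correction factor C = 1 - 12/(12^3 - 12) = 0.993007. Corrected H = 4.180449 / 0.993007 = 4.209888.
Step 5: Under H0, H ~ chi^2(2); p-value = 0.121852.
Step 6: alpha = 0.05. fail to reject H0.

H = 4.2099, df = 2, p = 0.121852, fail to reject H0.


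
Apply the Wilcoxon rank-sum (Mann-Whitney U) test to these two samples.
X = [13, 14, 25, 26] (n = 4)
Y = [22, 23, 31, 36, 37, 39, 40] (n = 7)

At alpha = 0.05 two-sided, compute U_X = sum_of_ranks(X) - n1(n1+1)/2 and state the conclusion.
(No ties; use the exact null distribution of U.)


Step 1: Combine and sort all 11 observations; assign midranks.
sorted (value, group): (13,X), (14,X), (22,Y), (23,Y), (25,X), (26,X), (31,Y), (36,Y), (37,Y), (39,Y), (40,Y)
ranks: 13->1, 14->2, 22->3, 23->4, 25->5, 26->6, 31->7, 36->8, 37->9, 39->10, 40->11
Step 2: Rank sum for X: R1 = 1 + 2 + 5 + 6 = 14.
Step 3: U_X = R1 - n1(n1+1)/2 = 14 - 4*5/2 = 14 - 10 = 4.
       U_Y = n1*n2 - U_X = 28 - 4 = 24.
Step 4: No ties, so the exact null distribution of U (based on enumerating the C(11,4) = 330 equally likely rank assignments) gives the two-sided p-value.
Step 5: p-value = 0.072727; compare to alpha = 0.05. fail to reject H0.

U_X = 4, p = 0.072727, fail to reject H0 at alpha = 0.05.


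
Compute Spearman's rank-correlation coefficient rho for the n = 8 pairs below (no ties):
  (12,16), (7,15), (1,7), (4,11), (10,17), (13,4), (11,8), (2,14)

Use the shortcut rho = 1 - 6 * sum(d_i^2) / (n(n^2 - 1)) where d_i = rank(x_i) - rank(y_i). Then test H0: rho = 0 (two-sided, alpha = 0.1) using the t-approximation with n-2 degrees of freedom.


Step 1: Rank x and y separately (midranks; no ties here).
rank(x): 12->7, 7->4, 1->1, 4->3, 10->5, 13->8, 11->6, 2->2
rank(y): 16->7, 15->6, 7->2, 11->4, 17->8, 4->1, 8->3, 14->5
Step 2: d_i = R_x(i) - R_y(i); compute d_i^2.
  (7-7)^2=0, (4-6)^2=4, (1-2)^2=1, (3-4)^2=1, (5-8)^2=9, (8-1)^2=49, (6-3)^2=9, (2-5)^2=9
sum(d^2) = 82.
Step 3: rho = 1 - 6*82 / (8*(8^2 - 1)) = 1 - 492/504 = 0.023810.
Step 4: Under H0, t = rho * sqrt((n-2)/(1-rho^2)) = 0.0583 ~ t(6).
Step 5: Two-sided p-value from the t-distribution with 6 df = 0.955374.
Step 6: alpha = 0.1. fail to reject H0.

rho = 0.0238, p = 0.955374, fail to reject H0 at alpha = 0.1.


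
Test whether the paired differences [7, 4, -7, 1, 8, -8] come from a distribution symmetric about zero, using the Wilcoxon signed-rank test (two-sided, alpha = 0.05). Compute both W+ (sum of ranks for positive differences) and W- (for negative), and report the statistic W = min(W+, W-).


Step 1: Drop any zero differences (none here) and take |d_i|.
|d| = [7, 4, 7, 1, 8, 8]
Step 2: Midrank |d_i| (ties get averaged ranks).
ranks: |7|->3.5, |4|->2, |7|->3.5, |1|->1, |8|->5.5, |8|->5.5
Step 3: Attach original signs; sum ranks with positive sign and with negative sign.
W+ = 3.5 + 2 + 1 + 5.5 = 12
W- = 3.5 + 5.5 = 9
(Check: W+ + W- = 21 should equal n(n+1)/2 = 21.)
Step 4: Test statistic W = min(W+, W-) = 9.
Step 5: Ties in |d|, so use the tie-corrected normal approximation.
        E[W] = n(n+1)/4 = 6*7/4 = 10.5.
        Tie groups: |d|=7 (t=2), |d|=8 (t=2); sum(t^3 - t) = 12.
        Var[W] = n(n+1)(2n+1)/24 - sum(t^3-t)/48 = 546/24 - 12/48 = 22.5.
        z = (W - E[W]) / sqrt(Var[W]) = (9 - 10.5) / 4.7434 = -0.3162.
        Two-sided p = 2*Phi(z) = 0.751830.
Step 6: alpha = 0.05. fail to reject H0.

W+ = 12, W- = 9, W = min = 9, p = 0.751830, fail to reject H0.


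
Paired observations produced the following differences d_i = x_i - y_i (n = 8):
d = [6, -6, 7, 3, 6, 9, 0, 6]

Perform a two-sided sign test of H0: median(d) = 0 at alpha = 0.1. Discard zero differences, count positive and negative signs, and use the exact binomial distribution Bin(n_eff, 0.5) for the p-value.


Step 1: Discard zero differences. Original n = 8; n_eff = number of nonzero differences = 7.
Nonzero differences (with sign): +6, -6, +7, +3, +6, +9, +6
Step 2: Count signs: positive = 6, negative = 1.
Step 3: Under H0: P(positive) = 0.5, so the number of positives S ~ Bin(7, 0.5).
Step 4: Two-sided exact p-value = sum of Bin(7,0.5) probabilities at or below the observed probability = 0.125000.
Step 5: alpha = 0.1. fail to reject H0.

n_eff = 7, pos = 6, neg = 1, p = 0.125000, fail to reject H0.


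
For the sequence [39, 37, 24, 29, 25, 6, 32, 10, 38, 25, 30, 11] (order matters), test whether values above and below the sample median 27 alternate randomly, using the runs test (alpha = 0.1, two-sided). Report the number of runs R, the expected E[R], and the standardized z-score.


Step 1: Compute median = 27; label A = above, B = below.
Labels in order: AABABBABABAB  (n_A = 6, n_B = 6)
Step 2: Count runs R = 10.
Step 3: Under H0 (random ordering), E[R] = 2*n_A*n_B/(n_A+n_B) + 1 = 2*6*6/12 + 1 = 7.0000.
        Var[R] = 2*n_A*n_B*(2*n_A*n_B - n_A - n_B) / ((n_A+n_B)^2 * (n_A+n_B-1)) = 4320/1584 = 2.7273.
        SD[R] = 1.6514.
Step 4: Continuity-corrected z = (R - 0.5 - E[R]) / SD[R] = (10 - 0.5 - 7.0000) / 1.6514 = 1.5138.
Step 5: Two-sided p-value via normal approximation = 2*(1 - Phi(|z|)) = 0.130070.
Step 6: alpha = 0.1. fail to reject H0.

R = 10, z = 1.5138, p = 0.130070, fail to reject H0.


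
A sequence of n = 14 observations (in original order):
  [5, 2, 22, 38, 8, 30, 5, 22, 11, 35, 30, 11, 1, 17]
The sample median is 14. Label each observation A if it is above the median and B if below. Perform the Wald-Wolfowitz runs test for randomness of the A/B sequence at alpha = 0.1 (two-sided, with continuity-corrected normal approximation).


Step 1: Compute median = 14; label A = above, B = below.
Labels in order: BBAABABABAABBA  (n_A = 7, n_B = 7)
Step 2: Count runs R = 10.
Step 3: Under H0 (random ordering), E[R] = 2*n_A*n_B/(n_A+n_B) + 1 = 2*7*7/14 + 1 = 8.0000.
        Var[R] = 2*n_A*n_B*(2*n_A*n_B - n_A - n_B) / ((n_A+n_B)^2 * (n_A+n_B-1)) = 8232/2548 = 3.2308.
        SD[R] = 1.7974.
Step 4: Continuity-corrected z = (R - 0.5 - E[R]) / SD[R] = (10 - 0.5 - 8.0000) / 1.7974 = 0.8345.
Step 5: Two-sided p-value via normal approximation = 2*(1 - Phi(|z|)) = 0.403986.
Step 6: alpha = 0.1. fail to reject H0.

R = 10, z = 0.8345, p = 0.403986, fail to reject H0.


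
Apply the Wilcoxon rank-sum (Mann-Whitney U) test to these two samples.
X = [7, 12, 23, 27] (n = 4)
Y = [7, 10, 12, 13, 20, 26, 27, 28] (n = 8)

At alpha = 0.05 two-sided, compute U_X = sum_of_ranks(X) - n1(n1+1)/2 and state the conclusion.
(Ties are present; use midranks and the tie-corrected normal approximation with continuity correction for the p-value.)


Step 1: Combine and sort all 12 observations; assign midranks.
sorted (value, group): (7,X), (7,Y), (10,Y), (12,X), (12,Y), (13,Y), (20,Y), (23,X), (26,Y), (27,X), (27,Y), (28,Y)
ranks: 7->1.5, 7->1.5, 10->3, 12->4.5, 12->4.5, 13->6, 20->7, 23->8, 26->9, 27->10.5, 27->10.5, 28->12
Step 2: Rank sum for X: R1 = 1.5 + 4.5 + 8 + 10.5 = 24.5.
Step 3: U_X = R1 - n1(n1+1)/2 = 24.5 - 4*5/2 = 24.5 - 10 = 14.5.
       U_Y = n1*n2 - U_X = 32 - 14.5 = 17.5.
Step 4: Ties are present, so use the tie-corrected normal approximation (with continuity correction) for the p-value.
Step 5: p-value = 0.864429; compare to alpha = 0.05. fail to reject H0.

U_X = 14.5, p = 0.864429, fail to reject H0 at alpha = 0.05.


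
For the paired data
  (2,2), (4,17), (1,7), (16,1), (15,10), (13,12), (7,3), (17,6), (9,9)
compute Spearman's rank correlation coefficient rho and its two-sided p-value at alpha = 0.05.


Step 1: Rank x and y separately (midranks; no ties here).
rank(x): 2->2, 4->3, 1->1, 16->8, 15->7, 13->6, 7->4, 17->9, 9->5
rank(y): 2->2, 17->9, 7->5, 1->1, 10->7, 12->8, 3->3, 6->4, 9->6
Step 2: d_i = R_x(i) - R_y(i); compute d_i^2.
  (2-2)^2=0, (3-9)^2=36, (1-5)^2=16, (8-1)^2=49, (7-7)^2=0, (6-8)^2=4, (4-3)^2=1, (9-4)^2=25, (5-6)^2=1
sum(d^2) = 132.
Step 3: rho = 1 - 6*132 / (9*(9^2 - 1)) = 1 - 792/720 = -0.100000.
Step 4: Under H0, t = rho * sqrt((n-2)/(1-rho^2)) = -0.2659 ~ t(7).
Step 5: Two-sided p-value from the t-distribution with 7 df = 0.797972.
Step 6: alpha = 0.05. fail to reject H0.

rho = -0.1000, p = 0.797972, fail to reject H0 at alpha = 0.05.


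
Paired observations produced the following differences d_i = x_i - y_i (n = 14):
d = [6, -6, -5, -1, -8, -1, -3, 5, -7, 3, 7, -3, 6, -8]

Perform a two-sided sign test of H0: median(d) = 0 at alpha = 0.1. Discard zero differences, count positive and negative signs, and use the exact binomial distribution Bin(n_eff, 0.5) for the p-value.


Step 1: Discard zero differences. Original n = 14; n_eff = number of nonzero differences = 14.
Nonzero differences (with sign): +6, -6, -5, -1, -8, -1, -3, +5, -7, +3, +7, -3, +6, -8
Step 2: Count signs: positive = 5, negative = 9.
Step 3: Under H0: P(positive) = 0.5, so the number of positives S ~ Bin(14, 0.5).
Step 4: Two-sided exact p-value = sum of Bin(14,0.5) probabilities at or below the observed probability = 0.423950.
Step 5: alpha = 0.1. fail to reject H0.

n_eff = 14, pos = 5, neg = 9, p = 0.423950, fail to reject H0.


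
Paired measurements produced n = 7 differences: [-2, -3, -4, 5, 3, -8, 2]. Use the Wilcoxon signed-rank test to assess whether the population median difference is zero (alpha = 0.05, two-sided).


Step 1: Drop any zero differences (none here) and take |d_i|.
|d| = [2, 3, 4, 5, 3, 8, 2]
Step 2: Midrank |d_i| (ties get averaged ranks).
ranks: |2|->1.5, |3|->3.5, |4|->5, |5|->6, |3|->3.5, |8|->7, |2|->1.5
Step 3: Attach original signs; sum ranks with positive sign and with negative sign.
W+ = 6 + 3.5 + 1.5 = 11
W- = 1.5 + 3.5 + 5 + 7 = 17
(Check: W+ + W- = 28 should equal n(n+1)/2 = 28.)
Step 4: Test statistic W = min(W+, W-) = 11.
Step 5: Ties in |d|, so use the tie-corrected normal approximation.
        E[W] = n(n+1)/4 = 7*8/4 = 14.
        Tie groups: |d|=2 (t=2), |d|=3 (t=2); sum(t^3 - t) = 12.
        Var[W] = n(n+1)(2n+1)/24 - sum(t^3-t)/48 = 840/24 - 12/48 = 34.75.
        z = (W - E[W]) / sqrt(Var[W]) = (11 - 14) / 5.8949 = -0.5089.
        Two-sided p = 2*Phi(z) = 0.610813.
Step 6: alpha = 0.05. fail to reject H0.

W+ = 11, W- = 17, W = min = 11, p = 0.610813, fail to reject H0.


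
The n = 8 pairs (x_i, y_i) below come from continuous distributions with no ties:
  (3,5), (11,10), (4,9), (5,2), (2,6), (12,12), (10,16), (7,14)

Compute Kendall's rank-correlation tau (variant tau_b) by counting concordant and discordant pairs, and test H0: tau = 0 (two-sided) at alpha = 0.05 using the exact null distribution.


Step 1: Enumerate the 28 unordered pairs (i,j) with i<j and classify each by sign(x_j-x_i) * sign(y_j-y_i).
  (1,2):dx=+8,dy=+5->C; (1,3):dx=+1,dy=+4->C; (1,4):dx=+2,dy=-3->D; (1,5):dx=-1,dy=+1->D
  (1,6):dx=+9,dy=+7->C; (1,7):dx=+7,dy=+11->C; (1,8):dx=+4,dy=+9->C; (2,3):dx=-7,dy=-1->C
  (2,4):dx=-6,dy=-8->C; (2,5):dx=-9,dy=-4->C; (2,6):dx=+1,dy=+2->C; (2,7):dx=-1,dy=+6->D
  (2,8):dx=-4,dy=+4->D; (3,4):dx=+1,dy=-7->D; (3,5):dx=-2,dy=-3->C; (3,6):dx=+8,dy=+3->C
  (3,7):dx=+6,dy=+7->C; (3,8):dx=+3,dy=+5->C; (4,5):dx=-3,dy=+4->D; (4,6):dx=+7,dy=+10->C
  (4,7):dx=+5,dy=+14->C; (4,8):dx=+2,dy=+12->C; (5,6):dx=+10,dy=+6->C; (5,7):dx=+8,dy=+10->C
  (5,8):dx=+5,dy=+8->C; (6,7):dx=-2,dy=+4->D; (6,8):dx=-5,dy=+2->D; (7,8):dx=-3,dy=-2->C
Step 2: C = 20, D = 8, total pairs = 28.
Step 3: tau = (C - D)/(n(n-1)/2) = (20 - 8)/28 = 0.428571.
Step 4: Exact two-sided p-value (enumerate n! = 40320 permutations of y under H0): p = 0.178869.
Step 5: alpha = 0.05. fail to reject H0.

tau_b = 0.4286 (C=20, D=8), p = 0.178869, fail to reject H0.


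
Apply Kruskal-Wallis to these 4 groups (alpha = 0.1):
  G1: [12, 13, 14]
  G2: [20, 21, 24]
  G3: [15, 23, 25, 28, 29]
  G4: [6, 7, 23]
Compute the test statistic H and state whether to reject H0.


Step 1: Combine all N = 14 observations and assign midranks.
sorted (value, group, rank): (6,G4,1), (7,G4,2), (12,G1,3), (13,G1,4), (14,G1,5), (15,G3,6), (20,G2,7), (21,G2,8), (23,G3,9.5), (23,G4,9.5), (24,G2,11), (25,G3,12), (28,G3,13), (29,G3,14)
Step 2: Sum ranks within each group.
R_1 = 12 (n_1 = 3)
R_2 = 26 (n_2 = 3)
R_3 = 54.5 (n_3 = 5)
R_4 = 12.5 (n_4 = 3)
Step 3: H = 12/(N(N+1)) * sum(R_i^2/n_i) - 3(N+1)
     = 12/(14*15) * (12^2/3 + 26^2/3 + 54.5^2/5 + 12.5^2/3) - 3*15
     = 0.057143 * 919.467 - 45
     = 7.540952.
Step 4: Ties present; correction factor C = 1 - 6/(14^3 - 14) = 0.997802. Corrected H = 7.540952 / 0.997802 = 7.557562.
Step 5: Under H0, H ~ chi^2(3); p-value = 0.056098.
Step 6: alpha = 0.1. reject H0.

H = 7.5576, df = 3, p = 0.056098, reject H0.


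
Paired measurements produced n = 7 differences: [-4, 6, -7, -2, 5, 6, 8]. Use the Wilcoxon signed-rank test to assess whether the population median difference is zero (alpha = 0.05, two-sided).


Step 1: Drop any zero differences (none here) and take |d_i|.
|d| = [4, 6, 7, 2, 5, 6, 8]
Step 2: Midrank |d_i| (ties get averaged ranks).
ranks: |4|->2, |6|->4.5, |7|->6, |2|->1, |5|->3, |6|->4.5, |8|->7
Step 3: Attach original signs; sum ranks with positive sign and with negative sign.
W+ = 4.5 + 3 + 4.5 + 7 = 19
W- = 2 + 6 + 1 = 9
(Check: W+ + W- = 28 should equal n(n+1)/2 = 28.)
Step 4: Test statistic W = min(W+, W-) = 9.
Step 5: Ties in |d|, so use the tie-corrected normal approximation.
        E[W] = n(n+1)/4 = 7*8/4 = 14.
        Tie groups: |d|=6 (t=2); sum(t^3 - t) = 6.
        Var[W] = n(n+1)(2n+1)/24 - sum(t^3-t)/48 = 840/24 - 6/48 = 34.875.
        z = (W - E[W]) / sqrt(Var[W]) = (9 - 14) / 5.9055 = -0.8467.
        Two-sided p = 2*Phi(z) = 0.397180.
Step 6: alpha = 0.05. fail to reject H0.

W+ = 19, W- = 9, W = min = 9, p = 0.397180, fail to reject H0.


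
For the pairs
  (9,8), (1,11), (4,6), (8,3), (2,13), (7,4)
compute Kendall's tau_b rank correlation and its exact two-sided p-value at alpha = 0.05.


Step 1: Enumerate the 15 unordered pairs (i,j) with i<j and classify each by sign(x_j-x_i) * sign(y_j-y_i).
  (1,2):dx=-8,dy=+3->D; (1,3):dx=-5,dy=-2->C; (1,4):dx=-1,dy=-5->C; (1,5):dx=-7,dy=+5->D
  (1,6):dx=-2,dy=-4->C; (2,3):dx=+3,dy=-5->D; (2,4):dx=+7,dy=-8->D; (2,5):dx=+1,dy=+2->C
  (2,6):dx=+6,dy=-7->D; (3,4):dx=+4,dy=-3->D; (3,5):dx=-2,dy=+7->D; (3,6):dx=+3,dy=-2->D
  (4,5):dx=-6,dy=+10->D; (4,6):dx=-1,dy=+1->D; (5,6):dx=+5,dy=-9->D
Step 2: C = 4, D = 11, total pairs = 15.
Step 3: tau = (C - D)/(n(n-1)/2) = (4 - 11)/15 = -0.466667.
Step 4: Exact two-sided p-value (enumerate n! = 720 permutations of y under H0): p = 0.272222.
Step 5: alpha = 0.05. fail to reject H0.

tau_b = -0.4667 (C=4, D=11), p = 0.272222, fail to reject H0.


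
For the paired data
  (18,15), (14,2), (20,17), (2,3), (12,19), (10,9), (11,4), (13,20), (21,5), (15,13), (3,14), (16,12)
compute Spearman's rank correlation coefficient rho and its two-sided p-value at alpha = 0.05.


Step 1: Rank x and y separately (midranks; no ties here).
rank(x): 18->10, 14->7, 20->11, 2->1, 12->5, 10->3, 11->4, 13->6, 21->12, 15->8, 3->2, 16->9
rank(y): 15->9, 2->1, 17->10, 3->2, 19->11, 9->5, 4->3, 20->12, 5->4, 13->7, 14->8, 12->6
Step 2: d_i = R_x(i) - R_y(i); compute d_i^2.
  (10-9)^2=1, (7-1)^2=36, (11-10)^2=1, (1-2)^2=1, (5-11)^2=36, (3-5)^2=4, (4-3)^2=1, (6-12)^2=36, (12-4)^2=64, (8-7)^2=1, (2-8)^2=36, (9-6)^2=9
sum(d^2) = 226.
Step 3: rho = 1 - 6*226 / (12*(12^2 - 1)) = 1 - 1356/1716 = 0.209790.
Step 4: Under H0, t = rho * sqrt((n-2)/(1-rho^2)) = 0.6785 ~ t(10).
Step 5: Two-sided p-value from the t-distribution with 10 df = 0.512841.
Step 6: alpha = 0.05. fail to reject H0.

rho = 0.2098, p = 0.512841, fail to reject H0 at alpha = 0.05.


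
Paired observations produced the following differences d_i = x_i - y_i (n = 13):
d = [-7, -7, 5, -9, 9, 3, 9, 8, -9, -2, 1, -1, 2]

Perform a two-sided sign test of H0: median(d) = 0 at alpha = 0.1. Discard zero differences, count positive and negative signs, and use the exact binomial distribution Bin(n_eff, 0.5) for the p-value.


Step 1: Discard zero differences. Original n = 13; n_eff = number of nonzero differences = 13.
Nonzero differences (with sign): -7, -7, +5, -9, +9, +3, +9, +8, -9, -2, +1, -1, +2
Step 2: Count signs: positive = 7, negative = 6.
Step 3: Under H0: P(positive) = 0.5, so the number of positives S ~ Bin(13, 0.5).
Step 4: Two-sided exact p-value = sum of Bin(13,0.5) probabilities at or below the observed probability = 1.000000.
Step 5: alpha = 0.1. fail to reject H0.

n_eff = 13, pos = 7, neg = 6, p = 1.000000, fail to reject H0.


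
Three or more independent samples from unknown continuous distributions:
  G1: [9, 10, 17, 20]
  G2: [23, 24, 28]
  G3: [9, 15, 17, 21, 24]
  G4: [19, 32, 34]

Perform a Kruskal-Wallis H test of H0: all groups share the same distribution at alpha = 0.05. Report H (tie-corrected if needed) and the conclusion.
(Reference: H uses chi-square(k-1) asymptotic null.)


Step 1: Combine all N = 15 observations and assign midranks.
sorted (value, group, rank): (9,G1,1.5), (9,G3,1.5), (10,G1,3), (15,G3,4), (17,G1,5.5), (17,G3,5.5), (19,G4,7), (20,G1,8), (21,G3,9), (23,G2,10), (24,G2,11.5), (24,G3,11.5), (28,G2,13), (32,G4,14), (34,G4,15)
Step 2: Sum ranks within each group.
R_1 = 18 (n_1 = 4)
R_2 = 34.5 (n_2 = 3)
R_3 = 31.5 (n_3 = 5)
R_4 = 36 (n_4 = 3)
Step 3: H = 12/(N(N+1)) * sum(R_i^2/n_i) - 3(N+1)
     = 12/(15*16) * (18^2/4 + 34.5^2/3 + 31.5^2/5 + 36^2/3) - 3*16
     = 0.050000 * 1108.2 - 48
     = 7.410000.
Step 4: Ties present; correction factor C = 1 - 18/(15^3 - 15) = 0.994643. Corrected H = 7.410000 / 0.994643 = 7.449910.
Step 5: Under H0, H ~ chi^2(3); p-value = 0.058860.
Step 6: alpha = 0.05. fail to reject H0.

H = 7.4499, df = 3, p = 0.058860, fail to reject H0.


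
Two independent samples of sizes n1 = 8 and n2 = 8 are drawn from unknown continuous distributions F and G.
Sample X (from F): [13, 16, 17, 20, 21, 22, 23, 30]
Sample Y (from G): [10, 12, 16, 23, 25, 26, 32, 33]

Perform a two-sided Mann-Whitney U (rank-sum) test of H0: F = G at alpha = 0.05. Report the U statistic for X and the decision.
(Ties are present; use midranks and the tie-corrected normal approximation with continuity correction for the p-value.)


Step 1: Combine and sort all 16 observations; assign midranks.
sorted (value, group): (10,Y), (12,Y), (13,X), (16,X), (16,Y), (17,X), (20,X), (21,X), (22,X), (23,X), (23,Y), (25,Y), (26,Y), (30,X), (32,Y), (33,Y)
ranks: 10->1, 12->2, 13->3, 16->4.5, 16->4.5, 17->6, 20->7, 21->8, 22->9, 23->10.5, 23->10.5, 25->12, 26->13, 30->14, 32->15, 33->16
Step 2: Rank sum for X: R1 = 3 + 4.5 + 6 + 7 + 8 + 9 + 10.5 + 14 = 62.
Step 3: U_X = R1 - n1(n1+1)/2 = 62 - 8*9/2 = 62 - 36 = 26.
       U_Y = n1*n2 - U_X = 64 - 26 = 38.
Step 4: Ties are present, so use the tie-corrected normal approximation (with continuity correction) for the p-value.
Step 5: p-value = 0.562949; compare to alpha = 0.05. fail to reject H0.

U_X = 26, p = 0.562949, fail to reject H0 at alpha = 0.05.


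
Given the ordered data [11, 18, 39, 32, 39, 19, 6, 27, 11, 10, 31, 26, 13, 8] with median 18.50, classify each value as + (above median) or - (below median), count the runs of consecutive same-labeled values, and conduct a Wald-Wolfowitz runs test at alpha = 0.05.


Step 1: Compute median = 18.50; label A = above, B = below.
Labels in order: BBAAAABABBAABB  (n_A = 7, n_B = 7)
Step 2: Count runs R = 7.
Step 3: Under H0 (random ordering), E[R] = 2*n_A*n_B/(n_A+n_B) + 1 = 2*7*7/14 + 1 = 8.0000.
        Var[R] = 2*n_A*n_B*(2*n_A*n_B - n_A - n_B) / ((n_A+n_B)^2 * (n_A+n_B-1)) = 8232/2548 = 3.2308.
        SD[R] = 1.7974.
Step 4: Continuity-corrected z = (R + 0.5 - E[R]) / SD[R] = (7 + 0.5 - 8.0000) / 1.7974 = -0.2782.
Step 5: Two-sided p-value via normal approximation = 2*(1 - Phi(|z|)) = 0.780879.
Step 6: alpha = 0.05. fail to reject H0.

R = 7, z = -0.2782, p = 0.780879, fail to reject H0.


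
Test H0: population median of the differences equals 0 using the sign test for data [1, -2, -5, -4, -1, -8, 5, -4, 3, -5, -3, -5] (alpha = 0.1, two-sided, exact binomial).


Step 1: Discard zero differences. Original n = 12; n_eff = number of nonzero differences = 12.
Nonzero differences (with sign): +1, -2, -5, -4, -1, -8, +5, -4, +3, -5, -3, -5
Step 2: Count signs: positive = 3, negative = 9.
Step 3: Under H0: P(positive) = 0.5, so the number of positives S ~ Bin(12, 0.5).
Step 4: Two-sided exact p-value = sum of Bin(12,0.5) probabilities at or below the observed probability = 0.145996.
Step 5: alpha = 0.1. fail to reject H0.

n_eff = 12, pos = 3, neg = 9, p = 0.145996, fail to reject H0.


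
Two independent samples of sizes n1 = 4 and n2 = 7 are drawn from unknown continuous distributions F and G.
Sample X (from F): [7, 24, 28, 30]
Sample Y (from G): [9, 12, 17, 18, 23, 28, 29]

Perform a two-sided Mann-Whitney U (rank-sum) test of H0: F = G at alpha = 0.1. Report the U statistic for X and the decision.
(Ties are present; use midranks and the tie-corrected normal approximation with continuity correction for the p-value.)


Step 1: Combine and sort all 11 observations; assign midranks.
sorted (value, group): (7,X), (9,Y), (12,Y), (17,Y), (18,Y), (23,Y), (24,X), (28,X), (28,Y), (29,Y), (30,X)
ranks: 7->1, 9->2, 12->3, 17->4, 18->5, 23->6, 24->7, 28->8.5, 28->8.5, 29->10, 30->11
Step 2: Rank sum for X: R1 = 1 + 7 + 8.5 + 11 = 27.5.
Step 3: U_X = R1 - n1(n1+1)/2 = 27.5 - 4*5/2 = 27.5 - 10 = 17.5.
       U_Y = n1*n2 - U_X = 28 - 17.5 = 10.5.
Step 4: Ties are present, so use the tie-corrected normal approximation (with continuity correction) for the p-value.
Step 5: p-value = 0.569872; compare to alpha = 0.1. fail to reject H0.

U_X = 17.5, p = 0.569872, fail to reject H0 at alpha = 0.1.


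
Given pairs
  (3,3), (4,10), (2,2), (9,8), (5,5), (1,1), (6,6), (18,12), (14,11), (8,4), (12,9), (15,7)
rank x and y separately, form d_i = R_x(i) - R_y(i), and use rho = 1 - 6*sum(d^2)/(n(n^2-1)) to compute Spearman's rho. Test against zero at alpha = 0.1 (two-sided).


Step 1: Rank x and y separately (midranks; no ties here).
rank(x): 3->3, 4->4, 2->2, 9->8, 5->5, 1->1, 6->6, 18->12, 14->10, 8->7, 12->9, 15->11
rank(y): 3->3, 10->10, 2->2, 8->8, 5->5, 1->1, 6->6, 12->12, 11->11, 4->4, 9->9, 7->7
Step 2: d_i = R_x(i) - R_y(i); compute d_i^2.
  (3-3)^2=0, (4-10)^2=36, (2-2)^2=0, (8-8)^2=0, (5-5)^2=0, (1-1)^2=0, (6-6)^2=0, (12-12)^2=0, (10-11)^2=1, (7-4)^2=9, (9-9)^2=0, (11-7)^2=16
sum(d^2) = 62.
Step 3: rho = 1 - 6*62 / (12*(12^2 - 1)) = 1 - 372/1716 = 0.783217.
Step 4: Under H0, t = rho * sqrt((n-2)/(1-rho^2)) = 3.9835 ~ t(10).
Step 5: Two-sided p-value from the t-distribution with 10 df = 0.002586.
Step 6: alpha = 0.1. reject H0.

rho = 0.7832, p = 0.002586, reject H0 at alpha = 0.1.


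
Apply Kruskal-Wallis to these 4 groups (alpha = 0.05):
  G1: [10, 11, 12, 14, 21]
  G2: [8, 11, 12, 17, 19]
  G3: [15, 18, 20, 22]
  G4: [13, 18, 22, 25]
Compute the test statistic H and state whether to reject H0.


Step 1: Combine all N = 18 observations and assign midranks.
sorted (value, group, rank): (8,G2,1), (10,G1,2), (11,G1,3.5), (11,G2,3.5), (12,G1,5.5), (12,G2,5.5), (13,G4,7), (14,G1,8), (15,G3,9), (17,G2,10), (18,G3,11.5), (18,G4,11.5), (19,G2,13), (20,G3,14), (21,G1,15), (22,G3,16.5), (22,G4,16.5), (25,G4,18)
Step 2: Sum ranks within each group.
R_1 = 34 (n_1 = 5)
R_2 = 33 (n_2 = 5)
R_3 = 51 (n_3 = 4)
R_4 = 53 (n_4 = 4)
Step 3: H = 12/(N(N+1)) * sum(R_i^2/n_i) - 3(N+1)
     = 12/(18*19) * (34^2/5 + 33^2/5 + 51^2/4 + 53^2/4) - 3*19
     = 0.035088 * 1801.5 - 57
     = 6.210526.
Step 4: Ties present; correction factor C = 1 - 24/(18^3 - 18) = 0.995872. Corrected H = 6.210526 / 0.995872 = 6.236269.
Step 5: Under H0, H ~ chi^2(3); p-value = 0.100664.
Step 6: alpha = 0.05. fail to reject H0.

H = 6.2363, df = 3, p = 0.100664, fail to reject H0.


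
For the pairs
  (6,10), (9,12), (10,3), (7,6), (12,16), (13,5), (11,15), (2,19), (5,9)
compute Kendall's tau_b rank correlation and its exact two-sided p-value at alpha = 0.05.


Step 1: Enumerate the 36 unordered pairs (i,j) with i<j and classify each by sign(x_j-x_i) * sign(y_j-y_i).
  (1,2):dx=+3,dy=+2->C; (1,3):dx=+4,dy=-7->D; (1,4):dx=+1,dy=-4->D; (1,5):dx=+6,dy=+6->C
  (1,6):dx=+7,dy=-5->D; (1,7):dx=+5,dy=+5->C; (1,8):dx=-4,dy=+9->D; (1,9):dx=-1,dy=-1->C
  (2,3):dx=+1,dy=-9->D; (2,4):dx=-2,dy=-6->C; (2,5):dx=+3,dy=+4->C; (2,6):dx=+4,dy=-7->D
  (2,7):dx=+2,dy=+3->C; (2,8):dx=-7,dy=+7->D; (2,9):dx=-4,dy=-3->C; (3,4):dx=-3,dy=+3->D
  (3,5):dx=+2,dy=+13->C; (3,6):dx=+3,dy=+2->C; (3,7):dx=+1,dy=+12->C; (3,8):dx=-8,dy=+16->D
  (3,9):dx=-5,dy=+6->D; (4,5):dx=+5,dy=+10->C; (4,6):dx=+6,dy=-1->D; (4,7):dx=+4,dy=+9->C
  (4,8):dx=-5,dy=+13->D; (4,9):dx=-2,dy=+3->D; (5,6):dx=+1,dy=-11->D; (5,7):dx=-1,dy=-1->C
  (5,8):dx=-10,dy=+3->D; (5,9):dx=-7,dy=-7->C; (6,7):dx=-2,dy=+10->D; (6,8):dx=-11,dy=+14->D
  (6,9):dx=-8,dy=+4->D; (7,8):dx=-9,dy=+4->D; (7,9):dx=-6,dy=-6->C; (8,9):dx=+3,dy=-10->D
Step 2: C = 16, D = 20, total pairs = 36.
Step 3: tau = (C - D)/(n(n-1)/2) = (16 - 20)/36 = -0.111111.
Step 4: Exact two-sided p-value (enumerate n! = 362880 permutations of y under H0): p = 0.761414.
Step 5: alpha = 0.05. fail to reject H0.

tau_b = -0.1111 (C=16, D=20), p = 0.761414, fail to reject H0.


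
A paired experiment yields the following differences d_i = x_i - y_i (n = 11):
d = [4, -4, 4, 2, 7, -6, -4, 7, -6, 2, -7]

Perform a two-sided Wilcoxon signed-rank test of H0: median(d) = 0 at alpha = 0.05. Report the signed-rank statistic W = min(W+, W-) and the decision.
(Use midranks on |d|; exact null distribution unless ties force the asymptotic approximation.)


Step 1: Drop any zero differences (none here) and take |d_i|.
|d| = [4, 4, 4, 2, 7, 6, 4, 7, 6, 2, 7]
Step 2: Midrank |d_i| (ties get averaged ranks).
ranks: |4|->4.5, |4|->4.5, |4|->4.5, |2|->1.5, |7|->10, |6|->7.5, |4|->4.5, |7|->10, |6|->7.5, |2|->1.5, |7|->10
Step 3: Attach original signs; sum ranks with positive sign and with negative sign.
W+ = 4.5 + 4.5 + 1.5 + 10 + 10 + 1.5 = 32
W- = 4.5 + 7.5 + 4.5 + 7.5 + 10 = 34
(Check: W+ + W- = 66 should equal n(n+1)/2 = 66.)
Step 4: Test statistic W = min(W+, W-) = 32.
Step 5: Ties in |d|, so use the tie-corrected normal approximation.
        E[W] = n(n+1)/4 = 11*12/4 = 33.
        Tie groups: |d|=2 (t=2), |d|=4 (t=4), |d|=6 (t=2), |d|=7 (t=3); sum(t^3 - t) = 96.
        Var[W] = n(n+1)(2n+1)/24 - sum(t^3-t)/48 = 3036/24 - 96/48 = 124.5.
        z = (W - E[W]) / sqrt(Var[W]) = (32 - 33) / 11.1580 = -0.0896.
        Two-sided p = 2*Phi(z) = 0.928587.
Step 6: alpha = 0.05. fail to reject H0.

W+ = 32, W- = 34, W = min = 32, p = 0.928587, fail to reject H0.


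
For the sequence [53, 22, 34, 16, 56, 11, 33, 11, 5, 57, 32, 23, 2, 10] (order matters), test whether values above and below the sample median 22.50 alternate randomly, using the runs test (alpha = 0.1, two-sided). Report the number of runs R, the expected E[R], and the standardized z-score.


Step 1: Compute median = 22.50; label A = above, B = below.
Labels in order: ABABABABBAAABB  (n_A = 7, n_B = 7)
Step 2: Count runs R = 10.
Step 3: Under H0 (random ordering), E[R] = 2*n_A*n_B/(n_A+n_B) + 1 = 2*7*7/14 + 1 = 8.0000.
        Var[R] = 2*n_A*n_B*(2*n_A*n_B - n_A - n_B) / ((n_A+n_B)^2 * (n_A+n_B-1)) = 8232/2548 = 3.2308.
        SD[R] = 1.7974.
Step 4: Continuity-corrected z = (R - 0.5 - E[R]) / SD[R] = (10 - 0.5 - 8.0000) / 1.7974 = 0.8345.
Step 5: Two-sided p-value via normal approximation = 2*(1 - Phi(|z|)) = 0.403986.
Step 6: alpha = 0.1. fail to reject H0.

R = 10, z = 0.8345, p = 0.403986, fail to reject H0.


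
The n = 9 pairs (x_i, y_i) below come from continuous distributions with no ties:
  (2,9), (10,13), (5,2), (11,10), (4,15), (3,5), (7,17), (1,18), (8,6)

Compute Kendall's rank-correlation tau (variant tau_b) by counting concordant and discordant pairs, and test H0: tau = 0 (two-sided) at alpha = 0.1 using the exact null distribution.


Step 1: Enumerate the 36 unordered pairs (i,j) with i<j and classify each by sign(x_j-x_i) * sign(y_j-y_i).
  (1,2):dx=+8,dy=+4->C; (1,3):dx=+3,dy=-7->D; (1,4):dx=+9,dy=+1->C; (1,5):dx=+2,dy=+6->C
  (1,6):dx=+1,dy=-4->D; (1,7):dx=+5,dy=+8->C; (1,8):dx=-1,dy=+9->D; (1,9):dx=+6,dy=-3->D
  (2,3):dx=-5,dy=-11->C; (2,4):dx=+1,dy=-3->D; (2,5):dx=-6,dy=+2->D; (2,6):dx=-7,dy=-8->C
  (2,7):dx=-3,dy=+4->D; (2,8):dx=-9,dy=+5->D; (2,9):dx=-2,dy=-7->C; (3,4):dx=+6,dy=+8->C
  (3,5):dx=-1,dy=+13->D; (3,6):dx=-2,dy=+3->D; (3,7):dx=+2,dy=+15->C; (3,8):dx=-4,dy=+16->D
  (3,9):dx=+3,dy=+4->C; (4,5):dx=-7,dy=+5->D; (4,6):dx=-8,dy=-5->C; (4,7):dx=-4,dy=+7->D
  (4,8):dx=-10,dy=+8->D; (4,9):dx=-3,dy=-4->C; (5,6):dx=-1,dy=-10->C; (5,7):dx=+3,dy=+2->C
  (5,8):dx=-3,dy=+3->D; (5,9):dx=+4,dy=-9->D; (6,7):dx=+4,dy=+12->C; (6,8):dx=-2,dy=+13->D
  (6,9):dx=+5,dy=+1->C; (7,8):dx=-6,dy=+1->D; (7,9):dx=+1,dy=-11->D; (8,9):dx=+7,dy=-12->D
Step 2: C = 16, D = 20, total pairs = 36.
Step 3: tau = (C - D)/(n(n-1)/2) = (16 - 20)/36 = -0.111111.
Step 4: Exact two-sided p-value (enumerate n! = 362880 permutations of y under H0): p = 0.761414.
Step 5: alpha = 0.1. fail to reject H0.

tau_b = -0.1111 (C=16, D=20), p = 0.761414, fail to reject H0.


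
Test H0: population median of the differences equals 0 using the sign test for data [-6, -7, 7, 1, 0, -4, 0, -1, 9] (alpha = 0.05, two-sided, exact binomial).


Step 1: Discard zero differences. Original n = 9; n_eff = number of nonzero differences = 7.
Nonzero differences (with sign): -6, -7, +7, +1, -4, -1, +9
Step 2: Count signs: positive = 3, negative = 4.
Step 3: Under H0: P(positive) = 0.5, so the number of positives S ~ Bin(7, 0.5).
Step 4: Two-sided exact p-value = sum of Bin(7,0.5) probabilities at or below the observed probability = 1.000000.
Step 5: alpha = 0.05. fail to reject H0.

n_eff = 7, pos = 3, neg = 4, p = 1.000000, fail to reject H0.


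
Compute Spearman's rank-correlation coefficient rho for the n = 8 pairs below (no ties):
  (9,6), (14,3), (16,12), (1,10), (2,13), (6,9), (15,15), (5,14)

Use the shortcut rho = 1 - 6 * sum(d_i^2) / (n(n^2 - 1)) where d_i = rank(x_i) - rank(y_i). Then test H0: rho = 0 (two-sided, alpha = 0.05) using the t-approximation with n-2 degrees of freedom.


Step 1: Rank x and y separately (midranks; no ties here).
rank(x): 9->5, 14->6, 16->8, 1->1, 2->2, 6->4, 15->7, 5->3
rank(y): 6->2, 3->1, 12->5, 10->4, 13->6, 9->3, 15->8, 14->7
Step 2: d_i = R_x(i) - R_y(i); compute d_i^2.
  (5-2)^2=9, (6-1)^2=25, (8-5)^2=9, (1-4)^2=9, (2-6)^2=16, (4-3)^2=1, (7-8)^2=1, (3-7)^2=16
sum(d^2) = 86.
Step 3: rho = 1 - 6*86 / (8*(8^2 - 1)) = 1 - 516/504 = -0.023810.
Step 4: Under H0, t = rho * sqrt((n-2)/(1-rho^2)) = -0.0583 ~ t(6).
Step 5: Two-sided p-value from the t-distribution with 6 df = 0.955374.
Step 6: alpha = 0.05. fail to reject H0.

rho = -0.0238, p = 0.955374, fail to reject H0 at alpha = 0.05.


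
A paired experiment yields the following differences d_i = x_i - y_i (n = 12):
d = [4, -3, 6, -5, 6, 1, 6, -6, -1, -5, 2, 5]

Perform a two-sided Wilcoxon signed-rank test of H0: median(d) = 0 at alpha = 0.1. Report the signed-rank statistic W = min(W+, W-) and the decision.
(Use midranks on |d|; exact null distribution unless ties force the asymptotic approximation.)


Step 1: Drop any zero differences (none here) and take |d_i|.
|d| = [4, 3, 6, 5, 6, 1, 6, 6, 1, 5, 2, 5]
Step 2: Midrank |d_i| (ties get averaged ranks).
ranks: |4|->5, |3|->4, |6|->10.5, |5|->7, |6|->10.5, |1|->1.5, |6|->10.5, |6|->10.5, |1|->1.5, |5|->7, |2|->3, |5|->7
Step 3: Attach original signs; sum ranks with positive sign and with negative sign.
W+ = 5 + 10.5 + 10.5 + 1.5 + 10.5 + 3 + 7 = 48
W- = 4 + 7 + 10.5 + 1.5 + 7 = 30
(Check: W+ + W- = 78 should equal n(n+1)/2 = 78.)
Step 4: Test statistic W = min(W+, W-) = 30.
Step 5: Ties in |d|, so use the tie-corrected normal approximation.
        E[W] = n(n+1)/4 = 12*13/4 = 39.
        Tie groups: |d|=1 (t=2), |d|=5 (t=3), |d|=6 (t=4); sum(t^3 - t) = 90.
        Var[W] = n(n+1)(2n+1)/24 - sum(t^3-t)/48 = 3900/24 - 90/48 = 160.625.
        z = (W - E[W]) / sqrt(Var[W]) = (30 - 39) / 12.6738 = -0.7101.
        Two-sided p = 2*Phi(z) = 0.477625.
Step 6: alpha = 0.1. fail to reject H0.

W+ = 48, W- = 30, W = min = 30, p = 0.477625, fail to reject H0.
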